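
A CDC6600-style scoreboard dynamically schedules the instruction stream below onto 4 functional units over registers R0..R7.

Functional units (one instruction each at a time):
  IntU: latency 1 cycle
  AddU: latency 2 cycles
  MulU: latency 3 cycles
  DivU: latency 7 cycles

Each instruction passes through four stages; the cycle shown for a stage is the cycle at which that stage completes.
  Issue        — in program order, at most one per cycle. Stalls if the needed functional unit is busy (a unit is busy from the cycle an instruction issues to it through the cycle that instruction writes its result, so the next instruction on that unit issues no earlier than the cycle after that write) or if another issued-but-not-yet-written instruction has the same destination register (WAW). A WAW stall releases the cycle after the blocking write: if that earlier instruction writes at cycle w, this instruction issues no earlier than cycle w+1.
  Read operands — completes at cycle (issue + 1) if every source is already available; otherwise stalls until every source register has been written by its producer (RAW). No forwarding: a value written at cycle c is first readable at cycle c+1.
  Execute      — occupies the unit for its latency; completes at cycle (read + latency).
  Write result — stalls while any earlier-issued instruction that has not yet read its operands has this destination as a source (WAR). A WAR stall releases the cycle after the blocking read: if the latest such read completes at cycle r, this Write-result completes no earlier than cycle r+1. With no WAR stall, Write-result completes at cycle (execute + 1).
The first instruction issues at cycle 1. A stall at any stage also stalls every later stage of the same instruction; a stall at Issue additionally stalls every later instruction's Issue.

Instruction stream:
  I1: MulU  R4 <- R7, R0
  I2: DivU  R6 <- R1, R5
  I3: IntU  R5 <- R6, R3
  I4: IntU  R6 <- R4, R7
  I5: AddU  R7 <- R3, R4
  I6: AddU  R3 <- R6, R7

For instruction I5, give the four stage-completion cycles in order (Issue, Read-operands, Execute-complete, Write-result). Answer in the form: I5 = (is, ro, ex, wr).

I5 = (16, 17, 19, 20)

  I1 | 1 | 2 | 5 | 6
  I2 | 2 | 3 | 10 | 11
  I3 | 3 | 12 | 13 | 14   RAW R6: wait I2 write@11
  I4 | 15 | 16 | 17 | 18   struct: IntU busy until I3 writes@14
  I5 | 16 | 17 | 19 | 20
  I6 | 21 | 22 | 24 | 25   struct: AddU busy until I5 writes@20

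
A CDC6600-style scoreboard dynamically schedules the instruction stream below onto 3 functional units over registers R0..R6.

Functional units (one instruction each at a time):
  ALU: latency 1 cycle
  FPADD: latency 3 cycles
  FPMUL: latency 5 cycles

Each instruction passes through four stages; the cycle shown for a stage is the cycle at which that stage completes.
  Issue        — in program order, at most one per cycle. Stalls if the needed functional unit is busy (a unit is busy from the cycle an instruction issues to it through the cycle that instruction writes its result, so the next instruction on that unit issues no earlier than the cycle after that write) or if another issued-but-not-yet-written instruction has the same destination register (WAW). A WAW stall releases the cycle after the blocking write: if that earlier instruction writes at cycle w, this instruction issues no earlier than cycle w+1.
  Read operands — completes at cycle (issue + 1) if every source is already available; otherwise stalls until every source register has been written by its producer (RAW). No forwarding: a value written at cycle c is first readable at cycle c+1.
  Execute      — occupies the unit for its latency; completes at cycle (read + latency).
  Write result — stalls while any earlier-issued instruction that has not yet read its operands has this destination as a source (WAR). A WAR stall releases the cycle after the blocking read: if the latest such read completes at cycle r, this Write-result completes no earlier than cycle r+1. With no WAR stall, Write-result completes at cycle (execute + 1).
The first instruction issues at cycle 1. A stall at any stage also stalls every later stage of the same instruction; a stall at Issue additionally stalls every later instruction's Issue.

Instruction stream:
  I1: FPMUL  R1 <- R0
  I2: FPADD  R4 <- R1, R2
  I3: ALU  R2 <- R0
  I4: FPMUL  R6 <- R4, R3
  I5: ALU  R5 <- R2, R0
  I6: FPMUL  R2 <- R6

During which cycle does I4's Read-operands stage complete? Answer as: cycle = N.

cycle 1: I1 dispatched to FPMUL
cycle 2: I1 operands ready, I2 dispatched to FPADD
cycle 3: I3 dispatched to ALU
cycle 4: I3 operands ready
cycle 5: I3 complete
cycle 7: I1 complete
cycle 8: R1←I1
cycle 9: I2 operands ready, I4 dispatched to FPMUL
cycle 10: R2←I3
cycle 11: I5 dispatched to ALU
cycle 12: I2 complete, I5 operands ready
cycle 13: R4←I2, I5 complete
cycle 14: I4 operands ready, R5←I5
cycle 19: I4 complete
cycle 20: R6←I4
cycle 21: I6 dispatched to FPMUL
cycle 22: I6 operands ready
cycle 27: I6 complete
cycle 28: R2←I6

cycle = 14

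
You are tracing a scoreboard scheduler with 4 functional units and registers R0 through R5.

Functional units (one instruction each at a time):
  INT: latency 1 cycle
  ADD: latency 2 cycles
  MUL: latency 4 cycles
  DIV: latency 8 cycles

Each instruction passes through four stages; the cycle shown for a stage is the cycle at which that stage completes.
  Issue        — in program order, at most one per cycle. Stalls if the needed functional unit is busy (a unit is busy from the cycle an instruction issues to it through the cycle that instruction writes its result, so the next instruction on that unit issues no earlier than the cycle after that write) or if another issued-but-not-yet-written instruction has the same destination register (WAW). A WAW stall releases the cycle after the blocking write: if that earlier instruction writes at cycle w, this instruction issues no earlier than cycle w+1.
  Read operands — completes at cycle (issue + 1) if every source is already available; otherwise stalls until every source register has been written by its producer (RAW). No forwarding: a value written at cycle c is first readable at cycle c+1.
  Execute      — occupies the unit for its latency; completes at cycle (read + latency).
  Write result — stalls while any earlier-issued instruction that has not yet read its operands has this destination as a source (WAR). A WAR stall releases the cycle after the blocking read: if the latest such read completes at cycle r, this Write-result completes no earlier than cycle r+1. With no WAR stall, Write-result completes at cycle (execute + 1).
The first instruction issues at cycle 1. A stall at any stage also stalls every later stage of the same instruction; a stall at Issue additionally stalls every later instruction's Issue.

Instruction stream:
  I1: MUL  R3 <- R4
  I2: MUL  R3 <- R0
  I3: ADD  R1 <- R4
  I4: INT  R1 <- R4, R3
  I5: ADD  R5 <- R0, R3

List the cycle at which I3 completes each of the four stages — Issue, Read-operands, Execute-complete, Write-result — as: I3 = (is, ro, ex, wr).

I3 = (9, 10, 12, 13)

t=1  I1 dispatched to MUL
t=2  I1 operands ready
t=6  I1 complete
t=7  R3←I1
t=8  I2 dispatched to MUL
t=9  I2 operands ready · I3 dispatched to ADD
t=10  I3 operands ready
t=12  I3 complete
t=13  I2 complete · R1←I3
t=14  R3←I2 · I4 dispatched to INT
t=15  I4 operands ready · I5 dispatched to ADD
t=16  I4 complete · I5 operands ready
t=17  R1←I4
t=18  I5 complete
t=19  R5←I5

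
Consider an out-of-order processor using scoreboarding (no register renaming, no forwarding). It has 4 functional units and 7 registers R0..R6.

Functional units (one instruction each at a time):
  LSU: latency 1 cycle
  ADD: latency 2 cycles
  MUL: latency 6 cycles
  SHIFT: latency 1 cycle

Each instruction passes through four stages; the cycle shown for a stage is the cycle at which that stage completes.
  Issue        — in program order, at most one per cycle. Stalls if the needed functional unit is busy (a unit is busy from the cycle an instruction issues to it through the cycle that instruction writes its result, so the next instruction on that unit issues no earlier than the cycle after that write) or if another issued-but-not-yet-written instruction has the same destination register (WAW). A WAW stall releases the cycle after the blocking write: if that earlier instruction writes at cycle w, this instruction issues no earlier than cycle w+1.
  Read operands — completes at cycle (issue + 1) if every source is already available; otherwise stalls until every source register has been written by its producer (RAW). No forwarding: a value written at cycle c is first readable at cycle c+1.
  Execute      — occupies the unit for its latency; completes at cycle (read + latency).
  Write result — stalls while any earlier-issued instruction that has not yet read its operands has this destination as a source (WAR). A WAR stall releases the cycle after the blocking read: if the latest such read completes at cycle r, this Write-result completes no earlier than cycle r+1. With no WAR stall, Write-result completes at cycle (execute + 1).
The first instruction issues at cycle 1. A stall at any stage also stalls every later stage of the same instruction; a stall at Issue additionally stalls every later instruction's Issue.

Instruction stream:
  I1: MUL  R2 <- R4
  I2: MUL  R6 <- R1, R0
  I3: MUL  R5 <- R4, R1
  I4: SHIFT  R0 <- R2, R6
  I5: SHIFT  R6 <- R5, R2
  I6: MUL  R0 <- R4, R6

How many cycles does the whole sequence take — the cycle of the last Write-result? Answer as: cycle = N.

I1 -> (1, 2, 8, 9)
I2 -> (10, 11, 17, 18)  // struct: MUL busy until I1 writes@9
I3 -> (19, 20, 26, 27)  // struct: MUL busy until I2 writes@18
I4 -> (20, 21, 22, 23)
I5 -> (24, 28, 29, 30)  // struct: SHIFT busy until I4 writes@23, RAW R5: wait I3 write@27
I6 -> (28, 31, 37, 38)  // struct: MUL busy until I3 writes@27, RAW R6: wait I5 write@30

cycle = 38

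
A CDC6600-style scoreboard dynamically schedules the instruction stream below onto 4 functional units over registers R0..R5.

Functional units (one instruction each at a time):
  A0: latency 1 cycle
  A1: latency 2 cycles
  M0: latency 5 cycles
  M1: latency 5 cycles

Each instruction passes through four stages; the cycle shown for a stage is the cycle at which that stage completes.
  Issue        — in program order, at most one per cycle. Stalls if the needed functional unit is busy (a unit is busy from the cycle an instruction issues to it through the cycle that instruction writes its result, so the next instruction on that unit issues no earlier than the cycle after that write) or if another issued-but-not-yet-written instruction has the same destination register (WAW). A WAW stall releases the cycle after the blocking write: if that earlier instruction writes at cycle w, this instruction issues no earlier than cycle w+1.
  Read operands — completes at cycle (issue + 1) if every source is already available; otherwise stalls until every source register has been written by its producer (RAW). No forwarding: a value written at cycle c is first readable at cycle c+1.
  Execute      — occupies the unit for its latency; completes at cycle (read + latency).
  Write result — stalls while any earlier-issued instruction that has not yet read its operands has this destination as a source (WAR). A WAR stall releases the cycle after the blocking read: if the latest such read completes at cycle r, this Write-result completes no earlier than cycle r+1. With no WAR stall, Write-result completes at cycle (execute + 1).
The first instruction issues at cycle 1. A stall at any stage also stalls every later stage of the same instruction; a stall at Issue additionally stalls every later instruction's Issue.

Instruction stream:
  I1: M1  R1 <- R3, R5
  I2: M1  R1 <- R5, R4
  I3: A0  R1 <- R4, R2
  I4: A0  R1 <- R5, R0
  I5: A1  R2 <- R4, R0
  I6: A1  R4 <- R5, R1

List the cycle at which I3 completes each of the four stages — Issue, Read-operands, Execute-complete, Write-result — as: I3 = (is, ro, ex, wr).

I3 = (17, 18, 19, 20)

  I1 | 1 | 2 | 7 | 8
  I2 | 9 | 10 | 15 | 16   struct: M1 busy until I1 writes@8
  I3 | 17 | 18 | 19 | 20   WAW R1: wait I2 write@16
  I4 | 21 | 22 | 23 | 24   struct: A0 busy until I3 writes@20
  I5 | 22 | 23 | 25 | 26
  I6 | 27 | 28 | 30 | 31   struct: A1 busy until I5 writes@26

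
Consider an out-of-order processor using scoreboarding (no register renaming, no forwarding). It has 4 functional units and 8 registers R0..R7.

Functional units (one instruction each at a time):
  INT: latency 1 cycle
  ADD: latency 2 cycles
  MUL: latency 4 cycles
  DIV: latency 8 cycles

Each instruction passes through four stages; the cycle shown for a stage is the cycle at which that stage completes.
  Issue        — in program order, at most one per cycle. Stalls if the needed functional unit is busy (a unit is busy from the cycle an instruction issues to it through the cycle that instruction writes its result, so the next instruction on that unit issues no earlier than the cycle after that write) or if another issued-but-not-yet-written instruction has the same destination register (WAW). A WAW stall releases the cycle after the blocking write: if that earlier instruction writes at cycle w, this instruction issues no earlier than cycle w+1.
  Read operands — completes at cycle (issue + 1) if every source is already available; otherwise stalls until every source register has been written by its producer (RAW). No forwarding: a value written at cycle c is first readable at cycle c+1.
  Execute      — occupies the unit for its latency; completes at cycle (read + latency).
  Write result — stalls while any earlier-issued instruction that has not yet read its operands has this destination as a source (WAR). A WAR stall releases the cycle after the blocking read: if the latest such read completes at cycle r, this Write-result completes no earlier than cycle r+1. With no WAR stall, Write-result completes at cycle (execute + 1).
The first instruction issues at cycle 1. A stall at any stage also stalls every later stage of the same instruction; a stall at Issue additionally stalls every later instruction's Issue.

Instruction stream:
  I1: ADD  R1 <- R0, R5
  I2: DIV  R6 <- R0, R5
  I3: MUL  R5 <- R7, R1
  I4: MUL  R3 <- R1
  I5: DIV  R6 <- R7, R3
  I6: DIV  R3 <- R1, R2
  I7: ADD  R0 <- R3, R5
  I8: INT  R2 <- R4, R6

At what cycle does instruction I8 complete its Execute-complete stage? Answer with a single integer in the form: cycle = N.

I1 -> (1, 2, 4, 5)
I2 -> (2, 3, 11, 12)
I3 -> (3, 6, 10, 11)  // RAW R1: wait I1 write@5
I4 -> (12, 13, 17, 18)  // struct: MUL busy until I3 writes@11
I5 -> (13, 19, 27, 28)  // RAW R3: wait I4 write@18
I6 -> (29, 30, 38, 39)  // struct: DIV busy until I5 writes@28
I7 -> (30, 40, 42, 43)  // RAW R3: wait I6 write@39
I8 -> (31, 32, 33, 34)

cycle = 33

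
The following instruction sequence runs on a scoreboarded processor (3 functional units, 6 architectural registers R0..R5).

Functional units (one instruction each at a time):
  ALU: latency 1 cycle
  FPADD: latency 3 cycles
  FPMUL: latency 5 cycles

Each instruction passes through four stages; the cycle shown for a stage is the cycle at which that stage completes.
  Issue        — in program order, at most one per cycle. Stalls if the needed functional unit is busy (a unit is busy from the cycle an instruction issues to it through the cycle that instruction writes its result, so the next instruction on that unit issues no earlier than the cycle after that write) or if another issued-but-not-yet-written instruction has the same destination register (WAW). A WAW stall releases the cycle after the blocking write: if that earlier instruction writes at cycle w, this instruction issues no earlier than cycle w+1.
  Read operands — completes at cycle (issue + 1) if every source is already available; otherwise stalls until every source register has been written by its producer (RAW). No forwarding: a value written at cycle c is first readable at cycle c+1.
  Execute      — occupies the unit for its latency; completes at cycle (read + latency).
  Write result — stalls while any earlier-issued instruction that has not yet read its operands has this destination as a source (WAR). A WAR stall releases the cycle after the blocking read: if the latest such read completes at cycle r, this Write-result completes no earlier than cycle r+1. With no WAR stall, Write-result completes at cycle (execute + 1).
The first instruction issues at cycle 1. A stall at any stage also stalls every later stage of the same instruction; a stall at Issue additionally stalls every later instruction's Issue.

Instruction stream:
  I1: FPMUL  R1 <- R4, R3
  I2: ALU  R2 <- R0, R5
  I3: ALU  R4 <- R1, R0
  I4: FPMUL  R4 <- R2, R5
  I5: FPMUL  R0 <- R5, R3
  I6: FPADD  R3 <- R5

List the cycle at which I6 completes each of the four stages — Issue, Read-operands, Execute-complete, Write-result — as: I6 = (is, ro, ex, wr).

I6 = (21, 22, 25, 26)

I1: IS=1 RO=2 EX=7 WR=8
I2: IS=2 RO=3 EX=4 WR=5
I3: IS=6 RO=9 EX=10 WR=11  [struct: ALU busy until I2 writes@5; RAW R1: wait I1 write@8]
I4: IS=12 RO=13 EX=18 WR=19  [WAW R4: wait I3 write@11]
I5: IS=20 RO=21 EX=26 WR=27  [struct: FPMUL busy until I4 writes@19]
I6: IS=21 RO=22 EX=25 WR=26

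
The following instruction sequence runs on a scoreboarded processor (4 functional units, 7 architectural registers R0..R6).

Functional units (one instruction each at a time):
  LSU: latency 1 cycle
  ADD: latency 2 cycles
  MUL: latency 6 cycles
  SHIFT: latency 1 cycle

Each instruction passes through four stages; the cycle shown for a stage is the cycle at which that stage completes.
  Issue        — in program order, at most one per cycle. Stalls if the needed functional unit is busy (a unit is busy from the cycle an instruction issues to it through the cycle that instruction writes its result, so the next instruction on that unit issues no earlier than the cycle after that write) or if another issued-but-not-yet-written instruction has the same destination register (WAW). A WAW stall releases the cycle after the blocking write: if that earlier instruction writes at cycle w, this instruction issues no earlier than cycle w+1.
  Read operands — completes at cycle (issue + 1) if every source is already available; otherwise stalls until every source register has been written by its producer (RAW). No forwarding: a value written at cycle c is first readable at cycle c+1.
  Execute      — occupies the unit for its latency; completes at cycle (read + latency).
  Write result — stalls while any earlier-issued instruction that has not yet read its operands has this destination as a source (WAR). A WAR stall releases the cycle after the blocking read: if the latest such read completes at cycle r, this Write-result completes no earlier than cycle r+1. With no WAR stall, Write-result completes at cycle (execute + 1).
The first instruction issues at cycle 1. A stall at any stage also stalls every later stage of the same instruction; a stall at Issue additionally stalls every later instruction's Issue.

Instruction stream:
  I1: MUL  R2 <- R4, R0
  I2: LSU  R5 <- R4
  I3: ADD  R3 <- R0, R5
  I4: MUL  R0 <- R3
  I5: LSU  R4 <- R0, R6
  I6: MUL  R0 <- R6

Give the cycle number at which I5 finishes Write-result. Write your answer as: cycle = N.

c1: I1 issues→MUL
c2: I1 reads; I2 issues→LSU
c3: I2 reads; I3 issues→ADD
c4: I2 exec-done
c5: I2 writes R5
c6: I3 reads
c8: I1 exec-done; I3 exec-done
c9: I1 writes R2; I3 writes R3
c10: I4 issues→MUL
c11: I4 reads; I5 issues→LSU
c17: I4 exec-done
c18: I4 writes R0
c19: I5 reads; I6 issues→MUL
c20: I5 exec-done; I6 reads
c21: I5 writes R4
c26: I6 exec-done
c27: I6 writes R0

cycle = 21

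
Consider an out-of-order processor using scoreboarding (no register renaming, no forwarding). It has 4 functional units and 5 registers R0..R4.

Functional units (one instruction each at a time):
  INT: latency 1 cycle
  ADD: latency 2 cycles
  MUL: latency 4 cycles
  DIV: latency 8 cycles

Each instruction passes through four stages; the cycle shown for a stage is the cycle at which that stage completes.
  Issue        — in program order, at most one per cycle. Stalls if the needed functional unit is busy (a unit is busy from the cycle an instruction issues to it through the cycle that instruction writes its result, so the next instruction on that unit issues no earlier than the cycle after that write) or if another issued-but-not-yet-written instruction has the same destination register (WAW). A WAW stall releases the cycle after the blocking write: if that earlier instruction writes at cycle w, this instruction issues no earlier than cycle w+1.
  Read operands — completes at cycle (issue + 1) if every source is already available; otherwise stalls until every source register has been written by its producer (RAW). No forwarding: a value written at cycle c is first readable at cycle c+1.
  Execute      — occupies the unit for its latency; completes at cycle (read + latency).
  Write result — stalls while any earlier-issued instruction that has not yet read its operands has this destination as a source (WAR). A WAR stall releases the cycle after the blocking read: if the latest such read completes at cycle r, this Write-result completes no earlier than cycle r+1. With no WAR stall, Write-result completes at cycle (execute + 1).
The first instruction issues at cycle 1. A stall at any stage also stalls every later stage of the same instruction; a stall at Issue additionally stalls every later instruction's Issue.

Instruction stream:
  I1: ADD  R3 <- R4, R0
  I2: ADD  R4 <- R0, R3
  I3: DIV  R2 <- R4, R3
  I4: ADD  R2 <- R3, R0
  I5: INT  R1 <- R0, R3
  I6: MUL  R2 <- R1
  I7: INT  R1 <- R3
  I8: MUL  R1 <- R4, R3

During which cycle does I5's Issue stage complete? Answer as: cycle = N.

cycle = 22

cycle 1: I1 issues→ADD
cycle 2: I1 reads
cycle 4: I1 exec-done
cycle 5: I1 writes R3
cycle 6: I2 issues→ADD
cycle 7: I2 reads, I3 issues→DIV
cycle 9: I2 exec-done
cycle 10: I2 writes R4
cycle 11: I3 reads
cycle 19: I3 exec-done
cycle 20: I3 writes R2
cycle 21: I4 issues→ADD
cycle 22: I4 reads, I5 issues→INT
cycle 23: I5 reads
cycle 24: I4 exec-done, I5 exec-done
cycle 25: I4 writes R2, I5 writes R1
cycle 26: I6 issues→MUL
cycle 27: I6 reads, I7 issues→INT
cycle 28: I7 reads
cycle 29: I7 exec-done
cycle 30: I7 writes R1
cycle 31: I6 exec-done
cycle 32: I6 writes R2
cycle 33: I8 issues→MUL
cycle 34: I8 reads
cycle 38: I8 exec-done
cycle 39: I8 writes R1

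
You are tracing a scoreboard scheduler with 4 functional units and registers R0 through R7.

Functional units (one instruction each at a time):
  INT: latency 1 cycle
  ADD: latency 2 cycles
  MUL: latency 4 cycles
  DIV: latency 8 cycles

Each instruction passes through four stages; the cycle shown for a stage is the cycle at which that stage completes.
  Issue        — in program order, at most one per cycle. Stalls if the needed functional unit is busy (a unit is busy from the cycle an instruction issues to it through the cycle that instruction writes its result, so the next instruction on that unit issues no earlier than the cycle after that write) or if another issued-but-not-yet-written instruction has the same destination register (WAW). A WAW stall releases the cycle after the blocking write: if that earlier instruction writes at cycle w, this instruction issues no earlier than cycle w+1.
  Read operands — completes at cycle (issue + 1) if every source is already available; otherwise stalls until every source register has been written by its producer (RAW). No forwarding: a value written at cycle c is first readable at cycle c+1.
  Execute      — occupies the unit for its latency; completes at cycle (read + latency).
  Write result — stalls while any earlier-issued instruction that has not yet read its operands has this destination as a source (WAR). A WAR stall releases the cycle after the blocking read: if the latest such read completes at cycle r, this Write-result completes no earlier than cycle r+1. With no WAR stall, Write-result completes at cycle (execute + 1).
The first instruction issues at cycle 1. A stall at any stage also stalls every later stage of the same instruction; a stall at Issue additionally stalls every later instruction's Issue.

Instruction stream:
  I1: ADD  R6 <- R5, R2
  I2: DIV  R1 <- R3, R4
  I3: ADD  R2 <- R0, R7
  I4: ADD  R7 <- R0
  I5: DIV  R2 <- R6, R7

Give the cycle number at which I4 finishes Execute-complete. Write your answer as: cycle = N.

cycle = 14

[1] I1 issues→ADD
[2] I1 reads, I2 issues→DIV
[3] I2 reads
[4] I1 exec-done
[5] I1 writes R6
[6] I3 issues→ADD
[7] I3 reads
[9] I3 exec-done
[10] I3 writes R2
[11] I2 exec-done, I4 issues→ADD
[12] I2 writes R1, I4 reads
[13] I5 issues→DIV
[14] I4 exec-done
[15] I4 writes R7
[16] I5 reads
[24] I5 exec-done
[25] I5 writes R2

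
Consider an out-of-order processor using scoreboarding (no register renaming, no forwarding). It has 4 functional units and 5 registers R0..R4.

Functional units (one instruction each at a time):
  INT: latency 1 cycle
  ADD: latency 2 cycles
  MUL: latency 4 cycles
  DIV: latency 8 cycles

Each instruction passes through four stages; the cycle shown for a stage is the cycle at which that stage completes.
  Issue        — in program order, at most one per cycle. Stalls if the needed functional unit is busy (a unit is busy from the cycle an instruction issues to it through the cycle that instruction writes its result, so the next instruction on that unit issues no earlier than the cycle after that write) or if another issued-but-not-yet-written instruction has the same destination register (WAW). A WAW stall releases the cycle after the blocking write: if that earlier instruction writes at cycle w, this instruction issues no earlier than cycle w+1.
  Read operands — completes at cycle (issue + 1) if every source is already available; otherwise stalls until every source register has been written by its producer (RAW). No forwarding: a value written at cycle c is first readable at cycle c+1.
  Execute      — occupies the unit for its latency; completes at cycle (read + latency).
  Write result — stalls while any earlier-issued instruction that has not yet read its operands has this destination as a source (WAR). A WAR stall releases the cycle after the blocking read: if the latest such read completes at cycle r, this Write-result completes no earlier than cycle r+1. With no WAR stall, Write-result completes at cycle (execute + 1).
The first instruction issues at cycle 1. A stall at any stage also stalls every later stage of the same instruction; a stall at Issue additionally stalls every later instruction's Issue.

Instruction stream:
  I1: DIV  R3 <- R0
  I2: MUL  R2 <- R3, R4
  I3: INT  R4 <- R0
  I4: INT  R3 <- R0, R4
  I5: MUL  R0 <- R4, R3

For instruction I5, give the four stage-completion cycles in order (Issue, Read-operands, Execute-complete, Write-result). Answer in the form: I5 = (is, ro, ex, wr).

I5 = (18, 19, 23, 24)

cycle 1: issue I1 (DIV)
cycle 2: I1 read-ops | issue I2 (MUL)
cycle 3: issue I3 (INT)
cycle 4: I3 read-ops
cycle 5: I3 finished on INT
cycle 10: I1 finished on DIV
cycle 11: I1→R3
cycle 12: I2 read-ops
cycle 13: I3→R4
cycle 14: issue I4 (INT)
cycle 15: I4 read-ops
cycle 16: I2 finished on MUL | I4 finished on INT
cycle 17: I2→R2 | I4→R3
cycle 18: issue I5 (MUL)
cycle 19: I5 read-ops
cycle 23: I5 finished on MUL
cycle 24: I5→R0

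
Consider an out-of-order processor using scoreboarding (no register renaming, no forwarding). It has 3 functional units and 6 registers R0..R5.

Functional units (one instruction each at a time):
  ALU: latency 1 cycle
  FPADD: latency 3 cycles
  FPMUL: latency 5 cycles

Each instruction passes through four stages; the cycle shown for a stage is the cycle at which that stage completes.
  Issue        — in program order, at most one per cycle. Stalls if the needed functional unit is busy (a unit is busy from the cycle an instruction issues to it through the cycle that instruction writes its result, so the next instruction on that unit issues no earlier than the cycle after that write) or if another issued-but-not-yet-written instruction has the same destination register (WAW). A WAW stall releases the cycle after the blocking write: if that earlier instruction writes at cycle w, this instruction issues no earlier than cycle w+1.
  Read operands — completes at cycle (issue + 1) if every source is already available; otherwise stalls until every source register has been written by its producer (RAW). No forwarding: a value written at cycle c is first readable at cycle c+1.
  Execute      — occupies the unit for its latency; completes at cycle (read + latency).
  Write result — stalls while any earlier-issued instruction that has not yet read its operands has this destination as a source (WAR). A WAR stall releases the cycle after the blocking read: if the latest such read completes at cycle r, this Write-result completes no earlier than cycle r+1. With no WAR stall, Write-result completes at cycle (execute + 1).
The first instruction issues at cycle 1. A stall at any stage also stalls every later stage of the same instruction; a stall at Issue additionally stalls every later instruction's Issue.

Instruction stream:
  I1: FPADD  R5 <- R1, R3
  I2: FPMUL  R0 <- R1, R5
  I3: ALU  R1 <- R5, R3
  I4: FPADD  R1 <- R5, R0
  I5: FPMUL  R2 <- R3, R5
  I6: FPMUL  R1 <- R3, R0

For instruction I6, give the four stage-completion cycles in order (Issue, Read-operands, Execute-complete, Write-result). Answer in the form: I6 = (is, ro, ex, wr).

I6 = (22, 23, 28, 29)

[1] I1→FPADD
[2] I1 RO · I2→FPMUL
[3] I3→ALU
[5] I1 EX
[6] I1 WR R5
[7] I2 RO · I3 RO
[8] I3 EX
[9] I3 WR R1
[10] I4→FPADD
[12] I2 EX
[13] I2 WR R0
[14] I4 RO · I5→FPMUL
[15] I5 RO
[17] I4 EX
[18] I4 WR R1
[20] I5 EX
[21] I5 WR R2
[22] I6→FPMUL
[23] I6 RO
[28] I6 EX
[29] I6 WR R1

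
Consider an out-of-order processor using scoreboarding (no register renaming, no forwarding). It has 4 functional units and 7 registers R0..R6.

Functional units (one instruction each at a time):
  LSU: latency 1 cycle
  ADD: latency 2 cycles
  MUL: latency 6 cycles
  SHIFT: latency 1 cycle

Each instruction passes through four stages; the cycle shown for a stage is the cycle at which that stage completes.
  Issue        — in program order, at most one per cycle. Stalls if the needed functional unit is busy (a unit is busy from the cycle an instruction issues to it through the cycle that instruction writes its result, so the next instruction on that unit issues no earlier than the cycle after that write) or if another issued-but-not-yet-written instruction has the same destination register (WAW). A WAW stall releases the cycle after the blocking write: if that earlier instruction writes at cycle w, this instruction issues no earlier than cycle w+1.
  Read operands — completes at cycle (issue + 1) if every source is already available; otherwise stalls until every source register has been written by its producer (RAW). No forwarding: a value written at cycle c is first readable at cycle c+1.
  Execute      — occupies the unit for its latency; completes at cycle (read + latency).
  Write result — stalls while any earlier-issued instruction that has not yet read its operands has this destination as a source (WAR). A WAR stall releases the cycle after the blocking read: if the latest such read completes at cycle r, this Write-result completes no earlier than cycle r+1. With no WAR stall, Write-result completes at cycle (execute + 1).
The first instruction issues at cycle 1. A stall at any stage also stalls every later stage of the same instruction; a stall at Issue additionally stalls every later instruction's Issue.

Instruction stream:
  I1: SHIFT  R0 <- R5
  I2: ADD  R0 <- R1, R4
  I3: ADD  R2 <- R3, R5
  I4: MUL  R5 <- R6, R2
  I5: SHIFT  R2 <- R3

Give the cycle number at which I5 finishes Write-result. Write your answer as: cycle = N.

[1] I1 dispatched to SHIFT
[2] I1 operands ready
[3] I1 complete
[4] R0←I1
[5] I2 dispatched to ADD
[6] I2 operands ready
[8] I2 complete
[9] R0←I2
[10] I3 dispatched to ADD
[11] I3 operands ready, I4 dispatched to MUL
[13] I3 complete
[14] R2←I3
[15] I4 operands ready, I5 dispatched to SHIFT
[16] I5 operands ready
[17] I5 complete
[18] R2←I5
[21] I4 complete
[22] R5←I4

cycle = 18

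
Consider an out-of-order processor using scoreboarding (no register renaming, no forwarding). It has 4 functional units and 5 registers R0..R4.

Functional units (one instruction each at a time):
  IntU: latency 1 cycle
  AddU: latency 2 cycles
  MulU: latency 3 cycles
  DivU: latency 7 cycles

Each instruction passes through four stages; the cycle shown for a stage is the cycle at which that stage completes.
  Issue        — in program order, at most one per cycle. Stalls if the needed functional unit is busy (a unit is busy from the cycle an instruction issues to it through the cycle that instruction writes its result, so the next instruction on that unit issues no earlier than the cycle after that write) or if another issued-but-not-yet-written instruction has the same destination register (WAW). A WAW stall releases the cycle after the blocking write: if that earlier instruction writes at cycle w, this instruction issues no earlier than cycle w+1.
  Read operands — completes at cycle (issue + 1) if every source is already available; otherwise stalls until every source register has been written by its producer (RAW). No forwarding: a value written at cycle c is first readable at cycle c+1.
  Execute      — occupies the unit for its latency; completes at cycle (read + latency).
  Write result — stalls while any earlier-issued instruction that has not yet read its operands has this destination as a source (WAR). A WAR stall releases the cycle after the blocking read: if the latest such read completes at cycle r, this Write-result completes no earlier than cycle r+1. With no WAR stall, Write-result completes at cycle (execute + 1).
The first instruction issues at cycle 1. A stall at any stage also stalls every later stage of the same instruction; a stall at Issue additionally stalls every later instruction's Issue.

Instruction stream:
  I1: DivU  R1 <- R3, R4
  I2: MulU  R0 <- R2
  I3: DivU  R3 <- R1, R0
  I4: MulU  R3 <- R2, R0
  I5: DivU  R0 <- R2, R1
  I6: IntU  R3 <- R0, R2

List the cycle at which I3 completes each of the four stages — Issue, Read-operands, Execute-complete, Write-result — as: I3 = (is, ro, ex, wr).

I1: IS=1 RO=2 EX=9 WR=10
I2: IS=2 RO=3 EX=6 WR=7
I3: IS=11 RO=12 EX=19 WR=20  [struct: DivU busy until I1 writes@10]
I4: IS=21 RO=22 EX=25 WR=26  [WAW R3: wait I3 write@20]
I5: IS=22 RO=23 EX=30 WR=31
I6: IS=27 RO=32 EX=33 WR=34  [WAW R3: wait I4 write@26; RAW R0: wait I5 write@31]

I3 = (11, 12, 19, 20)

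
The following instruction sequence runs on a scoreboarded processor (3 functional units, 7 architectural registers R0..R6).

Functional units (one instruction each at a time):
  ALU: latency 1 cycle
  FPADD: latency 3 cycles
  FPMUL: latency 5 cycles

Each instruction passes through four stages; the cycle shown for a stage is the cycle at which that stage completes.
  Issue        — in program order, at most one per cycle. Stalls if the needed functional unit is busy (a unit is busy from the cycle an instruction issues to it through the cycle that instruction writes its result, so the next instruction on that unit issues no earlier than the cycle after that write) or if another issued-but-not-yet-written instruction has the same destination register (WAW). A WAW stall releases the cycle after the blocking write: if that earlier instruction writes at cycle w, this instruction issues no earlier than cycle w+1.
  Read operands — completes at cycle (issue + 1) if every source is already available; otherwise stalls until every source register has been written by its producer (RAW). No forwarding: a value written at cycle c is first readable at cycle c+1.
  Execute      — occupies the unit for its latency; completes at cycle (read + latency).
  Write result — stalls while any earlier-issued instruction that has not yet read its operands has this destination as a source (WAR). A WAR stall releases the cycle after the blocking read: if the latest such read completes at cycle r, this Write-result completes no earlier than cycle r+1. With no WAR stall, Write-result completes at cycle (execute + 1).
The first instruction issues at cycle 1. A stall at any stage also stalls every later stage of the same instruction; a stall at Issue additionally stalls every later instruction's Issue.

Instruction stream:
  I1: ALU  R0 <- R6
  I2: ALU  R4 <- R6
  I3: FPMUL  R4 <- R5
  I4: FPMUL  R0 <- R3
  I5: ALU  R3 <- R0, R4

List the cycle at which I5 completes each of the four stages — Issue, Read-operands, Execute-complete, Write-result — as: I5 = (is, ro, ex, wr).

I5 = (18, 25, 26, 27)

c1: I1→ALU
c2: I1 RO
c3: I1 EX
c4: I1 WR R0
c5: I2→ALU
c6: I2 RO
c7: I2 EX
c8: I2 WR R4
c9: I3→FPMUL
c10: I3 RO
c15: I3 EX
c16: I3 WR R4
c17: I4→FPMUL
c18: I4 RO · I5→ALU
c23: I4 EX
c24: I4 WR R0
c25: I5 RO
c26: I5 EX
c27: I5 WR R3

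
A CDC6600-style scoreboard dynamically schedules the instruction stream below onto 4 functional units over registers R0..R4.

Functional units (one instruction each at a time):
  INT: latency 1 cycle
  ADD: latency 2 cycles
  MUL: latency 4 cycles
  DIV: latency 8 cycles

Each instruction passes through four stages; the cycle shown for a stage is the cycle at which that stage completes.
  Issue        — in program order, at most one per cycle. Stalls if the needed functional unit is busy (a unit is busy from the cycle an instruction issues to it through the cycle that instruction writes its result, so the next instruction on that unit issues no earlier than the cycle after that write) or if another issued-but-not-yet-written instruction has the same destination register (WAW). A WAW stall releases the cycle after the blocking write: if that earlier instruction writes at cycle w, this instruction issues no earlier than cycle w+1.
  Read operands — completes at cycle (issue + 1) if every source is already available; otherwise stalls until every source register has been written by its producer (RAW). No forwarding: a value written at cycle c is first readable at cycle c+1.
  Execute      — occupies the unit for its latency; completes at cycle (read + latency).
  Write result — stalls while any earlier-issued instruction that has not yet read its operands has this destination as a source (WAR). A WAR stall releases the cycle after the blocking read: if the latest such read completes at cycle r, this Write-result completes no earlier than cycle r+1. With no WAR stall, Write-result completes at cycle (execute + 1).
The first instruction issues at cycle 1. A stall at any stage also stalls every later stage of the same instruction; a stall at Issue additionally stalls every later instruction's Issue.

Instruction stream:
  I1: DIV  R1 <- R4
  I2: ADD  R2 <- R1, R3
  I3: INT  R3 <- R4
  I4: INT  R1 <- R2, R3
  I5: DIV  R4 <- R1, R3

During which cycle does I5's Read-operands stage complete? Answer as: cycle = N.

t=1  I1 issues→DIV
t=2  I1 reads | I2 issues→ADD
t=3  I3 issues→INT
t=4  I3 reads
t=5  I3 exec-done
t=10  I1 exec-done
t=11  I1 writes R1
t=12  I2 reads
t=13  I3 writes R3
t=14  I2 exec-done | I4 issues→INT
t=15  I2 writes R2 | I5 issues→DIV
t=16  I4 reads
t=17  I4 exec-done
t=18  I4 writes R1
t=19  I5 reads
t=27  I5 exec-done
t=28  I5 writes R4

cycle = 19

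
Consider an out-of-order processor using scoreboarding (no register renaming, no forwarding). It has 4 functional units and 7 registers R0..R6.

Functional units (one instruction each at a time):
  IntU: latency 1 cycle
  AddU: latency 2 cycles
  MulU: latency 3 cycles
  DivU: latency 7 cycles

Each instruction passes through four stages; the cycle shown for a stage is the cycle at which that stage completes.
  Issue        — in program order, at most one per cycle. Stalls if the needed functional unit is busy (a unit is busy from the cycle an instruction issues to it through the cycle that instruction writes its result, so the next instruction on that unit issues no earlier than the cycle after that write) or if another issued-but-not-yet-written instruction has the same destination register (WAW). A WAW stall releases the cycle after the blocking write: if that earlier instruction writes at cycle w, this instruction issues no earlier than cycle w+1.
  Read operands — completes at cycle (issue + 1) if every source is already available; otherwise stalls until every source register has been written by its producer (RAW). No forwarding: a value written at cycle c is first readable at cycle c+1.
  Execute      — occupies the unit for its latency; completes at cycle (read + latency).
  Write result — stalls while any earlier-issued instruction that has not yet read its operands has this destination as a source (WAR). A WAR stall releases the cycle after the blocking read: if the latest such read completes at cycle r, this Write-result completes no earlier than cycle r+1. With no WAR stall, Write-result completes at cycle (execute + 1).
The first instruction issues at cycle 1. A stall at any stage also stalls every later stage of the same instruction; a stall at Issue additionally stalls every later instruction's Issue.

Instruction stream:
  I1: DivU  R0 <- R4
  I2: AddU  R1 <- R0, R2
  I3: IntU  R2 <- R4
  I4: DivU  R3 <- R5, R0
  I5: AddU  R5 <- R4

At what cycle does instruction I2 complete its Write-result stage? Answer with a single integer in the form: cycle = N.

[I1] 1/2/9/10
[I2] 2/11/13/14  (RAW R0: wait I1 write@10)
[I3] 3/4/5/12  (WAR R2: wait I2 read@11)
[I4] 11/12/19/20  (struct: DivU busy until I1 writes@10)
[I5] 15/16/18/19  (struct: AddU busy until I2 writes@14)

cycle = 14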